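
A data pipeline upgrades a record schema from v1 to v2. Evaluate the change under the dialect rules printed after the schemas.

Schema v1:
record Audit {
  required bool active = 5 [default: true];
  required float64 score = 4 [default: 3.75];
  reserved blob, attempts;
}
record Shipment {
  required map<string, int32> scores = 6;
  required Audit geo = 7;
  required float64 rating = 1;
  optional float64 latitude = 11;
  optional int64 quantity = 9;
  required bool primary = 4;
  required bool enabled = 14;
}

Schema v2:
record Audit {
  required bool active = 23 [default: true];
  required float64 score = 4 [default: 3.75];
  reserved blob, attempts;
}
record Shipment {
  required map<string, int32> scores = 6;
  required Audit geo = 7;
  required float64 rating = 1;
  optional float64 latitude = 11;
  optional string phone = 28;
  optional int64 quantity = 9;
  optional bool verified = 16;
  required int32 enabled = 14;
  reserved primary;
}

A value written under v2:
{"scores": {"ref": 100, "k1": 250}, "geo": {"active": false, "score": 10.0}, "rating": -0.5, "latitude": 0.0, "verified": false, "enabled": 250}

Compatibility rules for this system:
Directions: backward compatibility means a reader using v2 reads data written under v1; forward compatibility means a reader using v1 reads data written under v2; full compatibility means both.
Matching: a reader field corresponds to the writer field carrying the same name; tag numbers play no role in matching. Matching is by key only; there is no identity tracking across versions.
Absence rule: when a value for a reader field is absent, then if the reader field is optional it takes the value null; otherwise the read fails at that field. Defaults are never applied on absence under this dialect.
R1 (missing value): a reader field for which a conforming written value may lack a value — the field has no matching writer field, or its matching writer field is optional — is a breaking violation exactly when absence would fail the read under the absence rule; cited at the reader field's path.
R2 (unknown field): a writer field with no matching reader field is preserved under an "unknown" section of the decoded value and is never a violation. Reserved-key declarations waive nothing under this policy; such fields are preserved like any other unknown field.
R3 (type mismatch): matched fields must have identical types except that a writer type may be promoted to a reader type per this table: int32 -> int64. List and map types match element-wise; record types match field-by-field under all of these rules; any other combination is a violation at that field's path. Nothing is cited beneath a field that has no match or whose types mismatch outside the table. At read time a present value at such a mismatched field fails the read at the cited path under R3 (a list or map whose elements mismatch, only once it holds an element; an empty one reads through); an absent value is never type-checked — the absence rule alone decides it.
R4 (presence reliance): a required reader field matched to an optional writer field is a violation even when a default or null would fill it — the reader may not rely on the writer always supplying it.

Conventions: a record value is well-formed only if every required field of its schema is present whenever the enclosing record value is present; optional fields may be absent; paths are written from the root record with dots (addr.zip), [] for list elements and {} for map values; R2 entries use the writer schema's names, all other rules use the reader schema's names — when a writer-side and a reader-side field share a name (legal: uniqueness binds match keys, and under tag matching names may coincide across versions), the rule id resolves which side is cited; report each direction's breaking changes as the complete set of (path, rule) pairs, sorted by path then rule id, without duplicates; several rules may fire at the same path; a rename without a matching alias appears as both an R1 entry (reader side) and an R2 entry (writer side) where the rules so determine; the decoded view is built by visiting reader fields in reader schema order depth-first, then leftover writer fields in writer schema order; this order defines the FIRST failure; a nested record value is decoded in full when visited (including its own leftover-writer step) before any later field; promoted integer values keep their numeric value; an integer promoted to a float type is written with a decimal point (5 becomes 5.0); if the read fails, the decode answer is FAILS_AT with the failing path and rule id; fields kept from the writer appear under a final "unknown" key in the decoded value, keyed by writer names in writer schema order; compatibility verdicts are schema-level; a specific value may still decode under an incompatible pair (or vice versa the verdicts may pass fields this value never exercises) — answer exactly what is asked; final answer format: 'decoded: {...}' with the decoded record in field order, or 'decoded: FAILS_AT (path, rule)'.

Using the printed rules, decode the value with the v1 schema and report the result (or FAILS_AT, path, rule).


in Shipment below, arrows point writer -> reader
migrating the Shipment value to v1:
  scores := {"ref": 100, "k1": 250}
  geo.active := false
  geo.score := 10.0
  rating := -0.5
  latitude := 0.0
  quantity := null (not supplied -> null)
  read fails at primary under R1 (no fill)
  => FAILS_AT (primary, R1)
the rest of the Shipment diff is inert for this question:
  added field verified to record Shipment: optional bool, tag 16 (in v2 it sits immediately before enabled) -> triggers nothing under the printed rules; the Shipment answer is the same either way
  field active in record Audit: tag 5 changed to 23 -> triggers nothing under the printed rules; the Shipment answer is the same either way
  added field phone to record Shipment: optional string, tag 28 (in v2 it sits immediately before quantity) -> triggers nothing under the printed rules; the Shipment answer is the same either way
  field enabled in record Shipment: type bool changed to int32 -> affects the rule determinations only; this particular Shipment value decodes identically

decoded: FAILS_AT (primary, R1)


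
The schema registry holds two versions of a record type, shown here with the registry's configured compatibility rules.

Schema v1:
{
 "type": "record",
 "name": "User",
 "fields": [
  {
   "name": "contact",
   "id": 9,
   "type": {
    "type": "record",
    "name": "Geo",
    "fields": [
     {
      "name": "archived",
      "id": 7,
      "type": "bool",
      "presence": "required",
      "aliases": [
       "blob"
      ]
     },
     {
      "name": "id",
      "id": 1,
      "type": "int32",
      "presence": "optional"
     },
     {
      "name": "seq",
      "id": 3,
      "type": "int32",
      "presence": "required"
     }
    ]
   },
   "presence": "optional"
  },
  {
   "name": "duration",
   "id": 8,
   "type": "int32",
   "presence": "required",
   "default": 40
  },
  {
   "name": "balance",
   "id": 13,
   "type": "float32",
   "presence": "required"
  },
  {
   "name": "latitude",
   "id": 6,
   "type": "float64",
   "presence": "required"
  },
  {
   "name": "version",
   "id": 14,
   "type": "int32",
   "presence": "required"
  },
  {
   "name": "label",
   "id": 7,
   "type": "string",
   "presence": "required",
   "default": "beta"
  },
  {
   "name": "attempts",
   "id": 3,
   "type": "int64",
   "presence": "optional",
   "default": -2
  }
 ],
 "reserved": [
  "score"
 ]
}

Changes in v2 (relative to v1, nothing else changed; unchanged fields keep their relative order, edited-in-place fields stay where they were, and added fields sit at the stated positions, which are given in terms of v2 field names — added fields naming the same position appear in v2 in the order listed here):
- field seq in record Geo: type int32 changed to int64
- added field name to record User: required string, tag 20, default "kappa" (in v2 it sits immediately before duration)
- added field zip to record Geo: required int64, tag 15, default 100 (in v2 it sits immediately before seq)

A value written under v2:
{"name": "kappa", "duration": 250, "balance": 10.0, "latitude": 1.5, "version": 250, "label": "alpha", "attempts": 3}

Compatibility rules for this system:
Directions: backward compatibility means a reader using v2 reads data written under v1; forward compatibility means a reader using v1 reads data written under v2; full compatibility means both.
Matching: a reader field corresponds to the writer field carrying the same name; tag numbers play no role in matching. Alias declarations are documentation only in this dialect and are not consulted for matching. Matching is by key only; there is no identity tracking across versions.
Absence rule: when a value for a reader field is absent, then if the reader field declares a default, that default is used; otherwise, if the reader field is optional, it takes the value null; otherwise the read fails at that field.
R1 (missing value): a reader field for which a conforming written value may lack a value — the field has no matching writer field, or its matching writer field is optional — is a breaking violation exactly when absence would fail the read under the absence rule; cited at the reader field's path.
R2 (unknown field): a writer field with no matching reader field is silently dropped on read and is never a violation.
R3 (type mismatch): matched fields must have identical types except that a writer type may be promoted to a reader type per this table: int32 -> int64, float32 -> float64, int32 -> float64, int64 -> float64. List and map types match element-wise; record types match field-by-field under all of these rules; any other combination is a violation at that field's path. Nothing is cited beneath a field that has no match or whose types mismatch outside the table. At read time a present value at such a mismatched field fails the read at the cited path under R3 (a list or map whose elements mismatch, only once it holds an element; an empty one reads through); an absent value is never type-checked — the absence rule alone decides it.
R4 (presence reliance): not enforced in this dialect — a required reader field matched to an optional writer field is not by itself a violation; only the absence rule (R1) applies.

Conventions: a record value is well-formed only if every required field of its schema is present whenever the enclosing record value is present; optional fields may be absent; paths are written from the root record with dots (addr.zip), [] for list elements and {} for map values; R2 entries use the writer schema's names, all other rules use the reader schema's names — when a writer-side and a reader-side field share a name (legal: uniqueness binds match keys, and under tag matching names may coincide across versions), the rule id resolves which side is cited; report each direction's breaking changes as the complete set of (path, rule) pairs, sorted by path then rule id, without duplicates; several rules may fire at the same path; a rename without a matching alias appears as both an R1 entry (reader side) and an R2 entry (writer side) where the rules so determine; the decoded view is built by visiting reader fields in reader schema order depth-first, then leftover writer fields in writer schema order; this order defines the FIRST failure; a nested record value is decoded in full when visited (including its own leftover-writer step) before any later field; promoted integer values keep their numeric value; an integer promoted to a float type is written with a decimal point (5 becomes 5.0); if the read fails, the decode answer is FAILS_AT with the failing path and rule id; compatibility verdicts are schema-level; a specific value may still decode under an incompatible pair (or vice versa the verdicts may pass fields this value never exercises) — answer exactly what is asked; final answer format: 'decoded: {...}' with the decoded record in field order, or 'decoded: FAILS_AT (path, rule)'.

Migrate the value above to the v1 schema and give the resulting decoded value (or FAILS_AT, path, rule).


decoded: {"contact": null, "duration": 250, "balance": 10.0, "latitude": 1.5, "version": 250, "label": "alpha", "attempts": 3}

each type pair in User: writer, then reader
migrating the User value to v1:
  contact := null (absent, optional -> null)
  duration := 250
  balance := 10.0
  latitude := 1.5
  version := 250
  label := "alpha"
  attempts := 3
  writer name: unknown -> dropped
  => decoded: {"contact": null, "duration": 250, "balance": 10.0, "latitude": 1.5, "version": 250, "label": "alpha", "attempts": 3}
remaining User differences; none change what is asked:
  field seq in record Geo: type int32 changed to int64 -> changes User's schema-level verdicts only — the decode of this value is the same
  added field name to record User: required string, tag 20, default "kappa" (in v2 it sits immediately before duration) -> fires no rule on User under this dialect and leaves the result unchanged
  added field zip to record Geo: required int64, tag 15, default 100 (in v2 it sits immediately before seq) -> fires no rule on User under this dialect and leaves the result unchanged


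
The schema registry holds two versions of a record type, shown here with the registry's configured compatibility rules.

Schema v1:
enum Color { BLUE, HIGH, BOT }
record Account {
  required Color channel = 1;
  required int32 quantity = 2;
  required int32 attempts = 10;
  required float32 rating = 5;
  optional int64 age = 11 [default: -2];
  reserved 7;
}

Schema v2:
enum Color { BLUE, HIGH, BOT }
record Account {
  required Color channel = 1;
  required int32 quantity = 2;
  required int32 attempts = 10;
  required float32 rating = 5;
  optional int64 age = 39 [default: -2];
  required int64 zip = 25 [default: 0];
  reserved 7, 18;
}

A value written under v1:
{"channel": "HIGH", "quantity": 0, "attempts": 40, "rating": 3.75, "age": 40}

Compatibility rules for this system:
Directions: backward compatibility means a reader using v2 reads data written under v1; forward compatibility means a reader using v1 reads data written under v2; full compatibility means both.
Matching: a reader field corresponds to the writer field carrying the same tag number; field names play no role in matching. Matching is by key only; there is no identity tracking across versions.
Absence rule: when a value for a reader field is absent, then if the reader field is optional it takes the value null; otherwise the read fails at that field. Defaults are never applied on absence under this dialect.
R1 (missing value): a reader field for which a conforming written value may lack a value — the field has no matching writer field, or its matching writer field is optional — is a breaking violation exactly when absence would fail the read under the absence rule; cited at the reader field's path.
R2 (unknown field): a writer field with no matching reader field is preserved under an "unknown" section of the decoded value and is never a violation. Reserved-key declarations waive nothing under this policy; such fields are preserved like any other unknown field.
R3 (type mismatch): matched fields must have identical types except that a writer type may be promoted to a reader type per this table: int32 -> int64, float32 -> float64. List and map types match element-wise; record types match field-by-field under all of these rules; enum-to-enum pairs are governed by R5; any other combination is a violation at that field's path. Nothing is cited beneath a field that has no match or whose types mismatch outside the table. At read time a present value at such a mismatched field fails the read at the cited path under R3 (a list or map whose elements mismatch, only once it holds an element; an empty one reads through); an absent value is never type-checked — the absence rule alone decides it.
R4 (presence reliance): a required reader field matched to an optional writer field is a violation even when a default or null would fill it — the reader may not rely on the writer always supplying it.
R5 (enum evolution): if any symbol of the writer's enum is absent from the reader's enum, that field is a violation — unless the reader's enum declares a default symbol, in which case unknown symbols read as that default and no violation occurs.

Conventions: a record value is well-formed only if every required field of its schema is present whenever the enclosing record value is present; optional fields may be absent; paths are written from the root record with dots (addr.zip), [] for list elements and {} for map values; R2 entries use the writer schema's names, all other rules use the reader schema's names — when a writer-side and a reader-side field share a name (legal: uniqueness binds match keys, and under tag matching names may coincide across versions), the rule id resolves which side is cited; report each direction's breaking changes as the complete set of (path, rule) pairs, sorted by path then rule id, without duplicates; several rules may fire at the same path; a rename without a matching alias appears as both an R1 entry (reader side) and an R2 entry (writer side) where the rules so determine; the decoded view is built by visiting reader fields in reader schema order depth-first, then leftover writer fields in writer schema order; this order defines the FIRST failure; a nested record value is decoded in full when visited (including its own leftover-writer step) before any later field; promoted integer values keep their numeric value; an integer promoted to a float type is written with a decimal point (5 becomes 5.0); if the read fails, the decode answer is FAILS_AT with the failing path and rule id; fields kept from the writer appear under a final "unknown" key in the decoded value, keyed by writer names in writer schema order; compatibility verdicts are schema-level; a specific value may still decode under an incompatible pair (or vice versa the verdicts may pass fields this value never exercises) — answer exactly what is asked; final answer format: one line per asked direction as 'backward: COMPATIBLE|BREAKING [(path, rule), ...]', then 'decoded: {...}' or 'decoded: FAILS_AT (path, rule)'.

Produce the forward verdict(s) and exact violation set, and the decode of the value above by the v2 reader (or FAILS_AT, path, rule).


forward: COMPATIBLE []; decoded: FAILS_AT (zip, R1)

the writer's type comes first in each Account pair
checking forward for Account: reader v1 against writer v2:
  channel <- channel (Color -> Color, writer required)
  quantity <- quantity (int32 -> int32, writer required)
  attempts <- attempts (int32 -> int32, writer required)
  rating <- rating (float32 -> float32, writer required)
  age: no writer match
  writer age: unknown to reader
  writer zip: unknown to reader
  => forward: COMPATIBLE
migrating the Account value to v2:
  channel := "HIGH"
  quantity := 0
  attempts := 40
  rating := 3.75
  age := null (absent, optional -> null)
  read fails at zip under R1 (no fill)
  => FAILS_AT (zip, R1)
checking off the Account differences that do not matter here:
  field age in record Account: tag 11 changed to 39 -> no rule fires on it in Account's dialect; the asked verdict holds


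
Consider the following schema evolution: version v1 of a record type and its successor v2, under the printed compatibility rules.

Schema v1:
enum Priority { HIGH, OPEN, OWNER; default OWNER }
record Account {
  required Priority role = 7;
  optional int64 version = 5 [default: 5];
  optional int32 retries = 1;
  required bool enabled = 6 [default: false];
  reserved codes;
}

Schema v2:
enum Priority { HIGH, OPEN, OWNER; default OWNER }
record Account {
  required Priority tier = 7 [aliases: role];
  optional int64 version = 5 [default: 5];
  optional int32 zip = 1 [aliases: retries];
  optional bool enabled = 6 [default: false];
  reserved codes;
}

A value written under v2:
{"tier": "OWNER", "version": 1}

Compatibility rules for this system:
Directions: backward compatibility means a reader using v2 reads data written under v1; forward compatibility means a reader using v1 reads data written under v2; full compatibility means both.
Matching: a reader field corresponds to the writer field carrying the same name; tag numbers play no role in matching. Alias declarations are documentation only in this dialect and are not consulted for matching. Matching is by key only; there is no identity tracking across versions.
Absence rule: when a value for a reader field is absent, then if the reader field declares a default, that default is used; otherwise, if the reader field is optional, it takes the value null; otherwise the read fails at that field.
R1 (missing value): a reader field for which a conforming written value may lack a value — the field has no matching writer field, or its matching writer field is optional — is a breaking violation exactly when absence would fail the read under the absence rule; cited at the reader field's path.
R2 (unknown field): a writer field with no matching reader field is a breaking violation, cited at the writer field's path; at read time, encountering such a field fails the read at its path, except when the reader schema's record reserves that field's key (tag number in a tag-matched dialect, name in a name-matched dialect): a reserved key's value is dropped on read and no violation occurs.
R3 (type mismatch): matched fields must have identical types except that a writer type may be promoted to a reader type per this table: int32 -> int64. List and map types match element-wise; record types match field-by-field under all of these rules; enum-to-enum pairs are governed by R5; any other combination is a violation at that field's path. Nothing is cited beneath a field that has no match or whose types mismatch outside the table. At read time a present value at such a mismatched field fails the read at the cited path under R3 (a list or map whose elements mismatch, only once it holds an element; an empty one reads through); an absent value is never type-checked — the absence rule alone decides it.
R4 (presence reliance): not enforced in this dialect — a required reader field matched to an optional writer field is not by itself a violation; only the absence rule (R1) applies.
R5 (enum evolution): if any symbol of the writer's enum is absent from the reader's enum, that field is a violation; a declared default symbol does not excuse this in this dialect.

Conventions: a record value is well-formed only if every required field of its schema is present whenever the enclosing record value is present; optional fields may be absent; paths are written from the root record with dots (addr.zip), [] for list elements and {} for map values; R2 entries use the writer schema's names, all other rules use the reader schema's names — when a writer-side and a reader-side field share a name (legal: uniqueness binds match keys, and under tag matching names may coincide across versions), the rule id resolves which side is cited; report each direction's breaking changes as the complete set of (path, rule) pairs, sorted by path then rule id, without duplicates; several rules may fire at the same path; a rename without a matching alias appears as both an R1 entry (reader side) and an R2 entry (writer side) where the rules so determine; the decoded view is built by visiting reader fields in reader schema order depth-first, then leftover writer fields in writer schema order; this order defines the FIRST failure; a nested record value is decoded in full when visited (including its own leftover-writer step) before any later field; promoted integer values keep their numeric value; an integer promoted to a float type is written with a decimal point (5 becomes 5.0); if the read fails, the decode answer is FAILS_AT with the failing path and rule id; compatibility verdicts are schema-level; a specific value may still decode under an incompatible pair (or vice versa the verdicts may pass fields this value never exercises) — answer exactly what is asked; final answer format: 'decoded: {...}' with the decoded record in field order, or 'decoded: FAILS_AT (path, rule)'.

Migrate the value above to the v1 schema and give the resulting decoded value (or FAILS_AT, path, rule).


decoded: FAILS_AT (role, R1)

arrows below run writer -> reader for Account
migrating the Account value to v1:
  read fails at role under R1 (no fill)
  => FAILS_AT (role, R1)
checking off the Account differences that do not matter here:
  renamed field retries to zip in record Account (alias retries declared on the renamed field) -> matters for Account compatibility verdicts, not for this value's decode
  field enabled in record Account: required changed to optional -> triggers nothing under the printed rules; the Account answer is the same either way


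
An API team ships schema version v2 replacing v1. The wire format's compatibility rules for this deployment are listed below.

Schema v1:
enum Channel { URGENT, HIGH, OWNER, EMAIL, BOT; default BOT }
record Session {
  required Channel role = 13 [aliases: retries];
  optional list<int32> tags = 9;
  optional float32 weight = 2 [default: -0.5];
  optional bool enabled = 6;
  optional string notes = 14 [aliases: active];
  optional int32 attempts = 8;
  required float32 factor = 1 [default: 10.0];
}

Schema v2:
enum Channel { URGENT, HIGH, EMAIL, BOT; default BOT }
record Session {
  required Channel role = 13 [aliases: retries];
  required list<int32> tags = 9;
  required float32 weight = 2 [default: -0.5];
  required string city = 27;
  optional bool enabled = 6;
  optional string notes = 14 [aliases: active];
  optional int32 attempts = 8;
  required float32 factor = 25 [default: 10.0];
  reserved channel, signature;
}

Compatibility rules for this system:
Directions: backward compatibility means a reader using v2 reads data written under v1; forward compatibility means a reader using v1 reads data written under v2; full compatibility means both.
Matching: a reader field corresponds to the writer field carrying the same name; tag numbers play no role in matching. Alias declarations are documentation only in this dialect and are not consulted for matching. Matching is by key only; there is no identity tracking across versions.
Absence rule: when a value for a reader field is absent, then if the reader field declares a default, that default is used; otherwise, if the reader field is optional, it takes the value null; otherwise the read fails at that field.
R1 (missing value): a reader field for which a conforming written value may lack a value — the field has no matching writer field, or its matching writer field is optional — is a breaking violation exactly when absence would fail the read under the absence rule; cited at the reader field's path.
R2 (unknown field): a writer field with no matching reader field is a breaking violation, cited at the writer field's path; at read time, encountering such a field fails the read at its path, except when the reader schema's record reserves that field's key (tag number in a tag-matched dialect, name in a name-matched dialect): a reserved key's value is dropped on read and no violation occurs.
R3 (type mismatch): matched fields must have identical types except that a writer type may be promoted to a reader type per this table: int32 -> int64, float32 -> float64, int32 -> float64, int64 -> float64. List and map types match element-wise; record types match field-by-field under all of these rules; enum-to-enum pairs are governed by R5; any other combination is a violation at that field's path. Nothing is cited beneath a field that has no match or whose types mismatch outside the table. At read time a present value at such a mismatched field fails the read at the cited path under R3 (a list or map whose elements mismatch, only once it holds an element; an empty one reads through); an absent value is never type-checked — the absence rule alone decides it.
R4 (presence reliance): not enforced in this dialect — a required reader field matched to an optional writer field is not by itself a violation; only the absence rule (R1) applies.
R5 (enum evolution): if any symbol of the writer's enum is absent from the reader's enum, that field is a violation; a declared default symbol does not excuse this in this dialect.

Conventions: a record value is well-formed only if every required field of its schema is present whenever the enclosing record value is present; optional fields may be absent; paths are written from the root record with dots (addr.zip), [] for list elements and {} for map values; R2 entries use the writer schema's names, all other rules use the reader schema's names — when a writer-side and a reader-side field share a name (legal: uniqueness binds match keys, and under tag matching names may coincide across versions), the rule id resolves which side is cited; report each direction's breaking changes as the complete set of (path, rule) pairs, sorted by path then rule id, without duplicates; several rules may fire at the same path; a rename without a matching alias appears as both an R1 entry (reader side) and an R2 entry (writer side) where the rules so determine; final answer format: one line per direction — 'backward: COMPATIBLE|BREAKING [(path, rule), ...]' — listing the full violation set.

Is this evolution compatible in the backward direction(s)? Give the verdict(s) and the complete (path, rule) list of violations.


the writer's type comes first in each Session pair
backward analysis of Session with v2 as reader and v1 as writer:
  writer required, Channel -> Channel: reader role maps from writer role
  writer optional, list<int32> -> list<int32>: reader tags maps from writer tags
  writer optional, float32 -> float32: reader weight maps from writer weight
  city: no writer-side match
  writer optional, bool -> bool: reader enabled maps from writer enabled
  writer optional, string -> string: reader notes maps from writer notes
  writer optional, int32 -> int32: reader attempts maps from writer attempts
  writer required, float32 -> float32: reader factor maps from writer factor
  violation R1 at city
  violation R5 at role
  violation R1 at tags
  => 3 violation(s): backward is BREAKING for Session
the rest of the Session diff is inert for this question:
  field factor in record Session: tag 1 changed to 25 -> triggers nothing under Session's printed rules — same verdict
  field weight in record Session: optional changed to required -> triggers nothing under Session's printed rules — same verdict

backward: BREAKING [(city, R1), (role, R5), (tags, R1)]


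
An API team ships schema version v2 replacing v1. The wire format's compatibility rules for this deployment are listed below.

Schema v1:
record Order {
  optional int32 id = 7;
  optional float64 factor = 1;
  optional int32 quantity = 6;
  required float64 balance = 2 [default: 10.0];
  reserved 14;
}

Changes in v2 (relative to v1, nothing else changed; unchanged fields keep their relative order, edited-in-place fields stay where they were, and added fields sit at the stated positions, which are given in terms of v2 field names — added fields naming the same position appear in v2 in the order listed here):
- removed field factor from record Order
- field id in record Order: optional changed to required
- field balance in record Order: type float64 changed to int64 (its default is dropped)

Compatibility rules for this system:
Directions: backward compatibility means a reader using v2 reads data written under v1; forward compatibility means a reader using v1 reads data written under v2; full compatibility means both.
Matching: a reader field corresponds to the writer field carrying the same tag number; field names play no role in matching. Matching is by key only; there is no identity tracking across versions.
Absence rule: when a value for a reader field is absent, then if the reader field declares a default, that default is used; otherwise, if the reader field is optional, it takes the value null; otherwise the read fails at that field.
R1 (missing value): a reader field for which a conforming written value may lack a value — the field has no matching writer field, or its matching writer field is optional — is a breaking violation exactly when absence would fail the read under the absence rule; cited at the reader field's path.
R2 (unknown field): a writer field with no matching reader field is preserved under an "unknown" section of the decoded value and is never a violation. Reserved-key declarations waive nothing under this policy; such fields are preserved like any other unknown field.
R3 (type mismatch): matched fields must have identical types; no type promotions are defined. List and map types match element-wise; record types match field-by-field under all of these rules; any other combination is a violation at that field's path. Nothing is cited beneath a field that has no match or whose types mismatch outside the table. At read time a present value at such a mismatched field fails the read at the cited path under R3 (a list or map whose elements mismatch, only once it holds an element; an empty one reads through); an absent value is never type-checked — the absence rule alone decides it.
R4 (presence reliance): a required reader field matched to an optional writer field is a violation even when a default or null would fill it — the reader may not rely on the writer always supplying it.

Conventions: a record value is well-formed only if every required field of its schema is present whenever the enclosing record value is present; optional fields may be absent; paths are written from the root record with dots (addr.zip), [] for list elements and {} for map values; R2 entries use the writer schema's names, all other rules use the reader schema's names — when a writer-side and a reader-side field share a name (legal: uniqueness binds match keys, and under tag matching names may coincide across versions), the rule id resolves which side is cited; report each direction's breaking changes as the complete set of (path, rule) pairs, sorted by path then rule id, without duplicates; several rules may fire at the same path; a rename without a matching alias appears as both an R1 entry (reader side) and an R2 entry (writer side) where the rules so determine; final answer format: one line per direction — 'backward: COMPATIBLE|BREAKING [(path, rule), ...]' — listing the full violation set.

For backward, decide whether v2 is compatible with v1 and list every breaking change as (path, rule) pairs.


backward: BREAKING [(balance, R3), (id, R1), (id, R4)]

in Order below, arrows point writer -> reader
backward on Order — v2 reading data written by v1:
  writer optional, int32 -> int32: reader id maps from writer id
  writer optional, int32 -> int32: reader quantity maps from writer quantity
  writer required, float64 -> int64: reader balance maps from writer balance
  leftover writer field: factor
  R3 fires at balance
  R1 fires at id
  R4 fires at id
  backward on Order therefore BREAKING (3)
the rest of the Order diff is inert for this question:
  removed field factor from record Order -> fires no rule on Order, leaving the asked answer as it is


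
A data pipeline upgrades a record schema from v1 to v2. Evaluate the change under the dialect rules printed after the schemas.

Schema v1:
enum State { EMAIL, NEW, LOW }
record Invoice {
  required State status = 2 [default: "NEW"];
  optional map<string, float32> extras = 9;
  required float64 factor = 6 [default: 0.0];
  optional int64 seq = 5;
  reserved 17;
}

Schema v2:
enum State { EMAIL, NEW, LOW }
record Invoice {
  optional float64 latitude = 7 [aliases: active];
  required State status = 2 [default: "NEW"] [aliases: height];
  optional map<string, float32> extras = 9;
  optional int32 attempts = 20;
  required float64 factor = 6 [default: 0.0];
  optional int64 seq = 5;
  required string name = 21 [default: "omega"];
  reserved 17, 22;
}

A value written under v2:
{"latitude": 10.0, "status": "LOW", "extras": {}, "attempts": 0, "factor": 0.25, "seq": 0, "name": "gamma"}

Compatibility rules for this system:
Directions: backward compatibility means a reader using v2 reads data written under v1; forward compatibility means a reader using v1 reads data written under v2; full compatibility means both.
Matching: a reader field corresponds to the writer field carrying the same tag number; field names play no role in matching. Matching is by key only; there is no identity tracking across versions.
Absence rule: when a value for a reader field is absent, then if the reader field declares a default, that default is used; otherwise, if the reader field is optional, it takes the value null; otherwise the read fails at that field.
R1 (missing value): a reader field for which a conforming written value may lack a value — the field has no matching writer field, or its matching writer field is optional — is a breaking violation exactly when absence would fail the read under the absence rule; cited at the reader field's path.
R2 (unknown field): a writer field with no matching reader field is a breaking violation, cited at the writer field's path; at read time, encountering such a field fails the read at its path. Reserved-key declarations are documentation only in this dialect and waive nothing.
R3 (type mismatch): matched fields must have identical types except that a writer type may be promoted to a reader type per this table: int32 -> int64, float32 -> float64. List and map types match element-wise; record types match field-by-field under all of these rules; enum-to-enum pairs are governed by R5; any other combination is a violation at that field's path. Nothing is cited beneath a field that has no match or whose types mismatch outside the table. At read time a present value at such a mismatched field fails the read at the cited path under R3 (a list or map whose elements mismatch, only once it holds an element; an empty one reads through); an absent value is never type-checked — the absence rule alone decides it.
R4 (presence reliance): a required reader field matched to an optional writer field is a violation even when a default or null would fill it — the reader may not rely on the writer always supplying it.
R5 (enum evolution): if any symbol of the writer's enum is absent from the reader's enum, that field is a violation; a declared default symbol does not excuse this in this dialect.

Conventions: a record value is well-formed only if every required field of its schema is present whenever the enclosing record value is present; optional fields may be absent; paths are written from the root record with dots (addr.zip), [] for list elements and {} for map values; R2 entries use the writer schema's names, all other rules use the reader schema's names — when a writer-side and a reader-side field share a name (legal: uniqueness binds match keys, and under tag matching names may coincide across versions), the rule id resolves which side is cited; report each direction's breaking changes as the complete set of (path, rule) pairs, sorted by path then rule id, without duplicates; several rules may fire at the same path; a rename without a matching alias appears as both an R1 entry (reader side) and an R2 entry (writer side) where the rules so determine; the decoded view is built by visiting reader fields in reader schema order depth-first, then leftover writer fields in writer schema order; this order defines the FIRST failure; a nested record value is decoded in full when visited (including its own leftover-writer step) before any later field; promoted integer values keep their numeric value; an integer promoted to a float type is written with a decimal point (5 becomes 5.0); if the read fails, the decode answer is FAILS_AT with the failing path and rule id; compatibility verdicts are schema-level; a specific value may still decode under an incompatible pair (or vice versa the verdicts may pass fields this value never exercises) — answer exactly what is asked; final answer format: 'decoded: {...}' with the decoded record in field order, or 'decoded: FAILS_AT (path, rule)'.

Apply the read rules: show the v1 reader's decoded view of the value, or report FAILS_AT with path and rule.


decoded: FAILS_AT (latitude, R2)

the writer's type comes first in each Invoice pair
migrating the Invoice value to v1:
  status := "LOW"
  extras := {}
  factor := 0.25
  seq := 0
  read fails at latitude under R2 (unknown field)
  => FAILS_AT (latitude, R2)
ruling out the remaining Invoice differences:
  added field name to record Invoice: required string, tag 21, default "omega" (in v2 it sits last) -> affects the rule determinations only; this particular Invoice value decodes identically
  added field attempts to record Invoice: optional int32, tag 20 (in v2 it sits immediately before factor) -> affects the rule determinations only; this particular Invoice value decodes identically
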